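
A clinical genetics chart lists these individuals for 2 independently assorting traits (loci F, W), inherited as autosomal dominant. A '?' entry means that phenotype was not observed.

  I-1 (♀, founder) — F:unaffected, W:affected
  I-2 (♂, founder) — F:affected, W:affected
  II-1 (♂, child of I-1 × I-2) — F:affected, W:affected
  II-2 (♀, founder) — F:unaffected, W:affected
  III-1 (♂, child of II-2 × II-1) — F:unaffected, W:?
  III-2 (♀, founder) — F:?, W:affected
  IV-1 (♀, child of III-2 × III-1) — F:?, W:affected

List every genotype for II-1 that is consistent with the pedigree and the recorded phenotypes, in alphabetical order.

F/I-1 un ·: ff
F/I-2 aff ·: Ff|FF
F/II-1 aff I-1×I-2: Ff
F/II-2 un ·: ff
F/III-1 un II-2×II-1: ff
F/III-2 ? ·: ff|Ff|FF
F/IV-1 ? III-2×III-1: ff|Ff
⇒ F over [I-1,I-2,II-1,II-2,III-1,III-2,IV-1]: 8 consistent
W/I-1 aff ·: Ww|WW
W/I-2 aff ·: Ww|WW
W/II-1 aff I-1×I-2: Ww|WW
W/II-2 aff ·: Ww|WW
W/III-1 ? II-2×II-1: ww|Ww|WW
W/III-2 aff ·: Ww|WW
W/IV-1 aff III-2×III-1: Ww|WW
⇒ W over [I-1,I-2,II-1,II-2,III-1,III-2,IV-1]: 88 consistent

II-1 ∈ {Ff WW, Ff Ww}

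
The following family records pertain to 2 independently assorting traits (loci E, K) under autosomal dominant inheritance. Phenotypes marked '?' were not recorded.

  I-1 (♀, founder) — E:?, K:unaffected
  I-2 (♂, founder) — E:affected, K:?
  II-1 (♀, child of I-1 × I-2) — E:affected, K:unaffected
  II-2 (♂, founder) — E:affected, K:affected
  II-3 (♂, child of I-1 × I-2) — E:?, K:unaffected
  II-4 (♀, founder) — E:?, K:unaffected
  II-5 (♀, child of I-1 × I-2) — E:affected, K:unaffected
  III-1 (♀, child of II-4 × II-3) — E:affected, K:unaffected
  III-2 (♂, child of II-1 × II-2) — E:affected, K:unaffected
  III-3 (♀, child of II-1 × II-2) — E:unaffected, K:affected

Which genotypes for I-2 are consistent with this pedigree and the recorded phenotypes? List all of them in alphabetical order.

E/I-1 ? ·: ee|Ee|EE
E/I-2 aff ·: Ee|EE
E/II-1 aff I-1×I-2: Ee
E/II-2 aff ·: Ee
E/II-3 ? I-1×I-2: ee|Ee|EE
E/II-4 ? ·: ee|Ee|EE
E/II-5 aff I-1×I-2: Ee|EE
E/III-1 aff II-4×II-3: Ee|EE
E/III-2 aff II-1×II-2: Ee|EE
E/III-3 un II-1×II-2: ee
⇒ E over [I-1,I-2,II-1,II-2,II-3,II-4,II-5,III-1,III-2,III-3]: 140 consistent
K/I-1 un ·: kk
K/I-2 ? ·: kk|Kk
K/II-1 un I-1×I-2: kk
K/II-2 aff ·: Kk
K/II-3 un I-1×I-2: kk
K/II-4 un ·: kk
K/II-5 un I-1×I-2: kk
K/III-1 un II-4×II-3: kk
K/III-2 un II-1×II-2: kk
K/III-3 aff II-1×II-2: Kk
⇒ K over [I-1,I-2,II-1,II-2,II-3,II-4,II-5,III-1,III-2,III-3]: 2 consistent

I-2 ∈ {EE Kk, EE kk, Ee Kk, Ee kk}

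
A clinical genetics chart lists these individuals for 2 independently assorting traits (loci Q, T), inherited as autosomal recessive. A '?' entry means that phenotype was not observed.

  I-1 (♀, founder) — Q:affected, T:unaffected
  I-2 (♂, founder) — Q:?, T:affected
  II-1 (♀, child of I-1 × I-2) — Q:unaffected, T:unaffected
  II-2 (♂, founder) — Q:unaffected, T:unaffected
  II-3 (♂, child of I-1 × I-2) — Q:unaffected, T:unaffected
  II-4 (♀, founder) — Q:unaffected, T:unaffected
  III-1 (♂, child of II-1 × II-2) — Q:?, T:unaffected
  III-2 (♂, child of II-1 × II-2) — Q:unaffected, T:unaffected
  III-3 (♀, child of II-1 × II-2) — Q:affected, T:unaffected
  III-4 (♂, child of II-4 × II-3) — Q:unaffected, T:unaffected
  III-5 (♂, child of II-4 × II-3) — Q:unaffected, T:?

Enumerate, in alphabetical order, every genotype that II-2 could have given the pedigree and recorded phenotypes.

Q/I-1 aff ·: qq
Q/I-2 ? ·: QQ|Qq
Q/II-1 un I-1×I-2: Qq
Q/II-2 un ·: Qq
Q/II-3 un I-1×I-2: Qq
Q/II-4 un ·: QQ|Qq
Q/III-1 ? II-1×II-2: QQ|Qq|qq
Q/III-2 un II-1×II-2: QQ|Qq
Q/III-3 aff II-1×II-2: qq
Q/III-4 un II-4×II-3: QQ|Qq
Q/III-5 un II-4×II-3: QQ|Qq
⇒ Q over [I-1,I-2,II-1,II-2,II-3,II-4,III-1,III-2,III-3,III-4,III-5]: 96 consistent
T/I-1 un ·: TT|Tt
T/I-2 aff ·: tt
T/II-1 un I-1×I-2: Tt
T/II-2 un ·: TT|Tt
T/II-3 un I-1×I-2: Tt
T/II-4 un ·: TT|Tt
T/III-1 un II-1×II-2: TT|Tt
T/III-2 un II-1×II-2: TT|Tt
T/III-3 un II-1×II-2: TT|Tt
T/III-4 un II-4×II-3: TT|Tt
T/III-5 ? II-4×II-3: TT|Tt|tt
⇒ T over [I-1,I-2,II-1,II-2,II-3,II-4,III-1,III-2,III-3,III-4,III-5]: 320 consistent

II-2 ∈ {Qq TT, Qq Tt}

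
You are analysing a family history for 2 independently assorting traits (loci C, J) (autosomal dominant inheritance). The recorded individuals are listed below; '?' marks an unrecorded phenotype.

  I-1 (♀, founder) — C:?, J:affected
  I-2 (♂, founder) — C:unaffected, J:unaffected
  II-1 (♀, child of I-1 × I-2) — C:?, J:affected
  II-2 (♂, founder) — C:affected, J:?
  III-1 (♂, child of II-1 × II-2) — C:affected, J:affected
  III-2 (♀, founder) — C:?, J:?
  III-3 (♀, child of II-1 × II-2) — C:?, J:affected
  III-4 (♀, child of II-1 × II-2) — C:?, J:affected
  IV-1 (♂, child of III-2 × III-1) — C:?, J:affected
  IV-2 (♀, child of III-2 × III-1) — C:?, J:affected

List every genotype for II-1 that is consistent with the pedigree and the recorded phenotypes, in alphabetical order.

C/I-1 ? ·: cc|Cc|CC
C/I-2 un ·: cc
C/II-1 ? I-1×I-2: cc|Cc
C/II-2 aff ·: Cc|CC
C/III-1 aff II-1×II-2: Cc|CC
C/III-2 ? ·: cc|Cc|CC
C/III-3 ? II-1×II-2: cc|Cc|CC
C/III-4 ? II-1×II-2: cc|Cc|CC
C/IV-1 ? III-2×III-1: cc|Cc|CC
C/IV-2 ? III-2×III-1: cc|Cc|CC
⇒ C over [I-1,I-2,II-1,II-2,III-1,III-2,III-3,III-4,IV-1,IV-2]: 768 consistent
J/I-1 aff ·: Jj|JJ
J/I-2 un ·: jj
J/II-1 aff I-1×I-2: Jj
J/II-2 ? ·: jj|Jj|JJ
J/III-1 aff II-1×II-2: Jj|JJ
J/III-2 ? ·: jj|Jj|JJ
J/III-3 aff II-1×II-2: Jj|JJ
J/III-4 aff II-1×II-2: Jj|JJ
J/IV-1 aff III-2×III-1: Jj|JJ
J/IV-2 aff III-2×III-1: Jj|JJ
⇒ J over [I-1,I-2,II-1,II-2,III-1,III-2,III-3,III-4,IV-1,IV-2]: 258 consistent

II-1 ∈ {Cc Jj, cc Jj}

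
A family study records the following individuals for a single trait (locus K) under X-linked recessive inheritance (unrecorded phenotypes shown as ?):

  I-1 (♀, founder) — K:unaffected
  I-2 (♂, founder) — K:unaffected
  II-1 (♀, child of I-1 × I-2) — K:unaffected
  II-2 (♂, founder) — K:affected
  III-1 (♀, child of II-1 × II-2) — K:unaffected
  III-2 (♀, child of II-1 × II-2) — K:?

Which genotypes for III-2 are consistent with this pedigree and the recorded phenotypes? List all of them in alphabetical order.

III-2 ∈ {X^KX^k, X^kX^k}

K/I-1 un ·: X^KX^K|X^KX^k
K/I-2 un ·: X^KY
K/II-1 un I-1×I-2: X^KX^K|X^KX^k
K/II-2 aff ·: X^kY
K/III-1 un II-1×II-2: X^KX^k
K/III-2 ? II-1×II-2: X^KX^k|X^kX^k
⇒ K over [I-1,I-2,II-1,II-2,III-1,III-2]: 4 consistent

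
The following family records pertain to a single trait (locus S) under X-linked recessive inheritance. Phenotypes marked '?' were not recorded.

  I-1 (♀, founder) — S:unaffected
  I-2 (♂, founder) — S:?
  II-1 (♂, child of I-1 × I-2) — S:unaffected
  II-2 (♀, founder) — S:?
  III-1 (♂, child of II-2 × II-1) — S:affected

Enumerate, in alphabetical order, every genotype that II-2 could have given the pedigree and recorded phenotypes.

S/I-1 un ·: X^SX^S|X^SX^s
S/I-2 ? ·: X^SY|X^sY
S/II-1 un I-1×I-2: X^SY
S/II-2 ? ·: X^SX^s|X^sX^s
S/III-1 aff II-2×II-1: X^sY
⇒ S over [I-1,I-2,II-1,II-2,III-1]: 8 consistent

II-2 ∈ {X^SX^s, X^sX^s}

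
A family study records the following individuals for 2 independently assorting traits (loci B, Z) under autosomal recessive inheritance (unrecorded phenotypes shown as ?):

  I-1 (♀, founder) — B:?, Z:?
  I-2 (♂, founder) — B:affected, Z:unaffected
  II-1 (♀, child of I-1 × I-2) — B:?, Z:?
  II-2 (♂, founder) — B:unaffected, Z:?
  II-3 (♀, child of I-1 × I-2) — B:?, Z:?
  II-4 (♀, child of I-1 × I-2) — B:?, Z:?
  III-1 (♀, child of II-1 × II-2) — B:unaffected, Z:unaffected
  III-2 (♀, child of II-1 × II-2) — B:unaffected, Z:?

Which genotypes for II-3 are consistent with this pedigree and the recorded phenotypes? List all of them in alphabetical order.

B/I-1 ? ·: BB|Bb|bb
B/I-2 aff ·: bb
B/II-1 ? I-1×I-2: Bb|bb
B/II-2 un ·: BB|Bb
B/II-3 ? I-1×I-2: Bb|bb
B/II-4 ? I-1×I-2: Bb|bb
B/III-1 un II-1×II-2: BB|Bb
B/III-2 un II-1×II-2: BB|Bb
⇒ B over [I-1,I-2,II-1,II-2,II-3,II-4,III-1,III-2]: 50 consistent
Z/I-1 ? ·: ZZ|Zz|zz
Z/I-2 un ·: ZZ|Zz
Z/II-1 ? I-1×I-2: ZZ|Zz|zz
Z/II-2 ? ·: ZZ|Zz|zz
Z/II-3 ? I-1×I-2: ZZ|Zz|zz
Z/II-4 ? I-1×I-2: ZZ|Zz|zz
Z/III-1 un II-1×II-2: ZZ|Zz
Z/III-2 ? II-1×II-2: ZZ|Zz|zz
⇒ Z over [I-1,I-2,II-1,II-2,II-3,II-4,III-1,III-2]: 411 consistent

II-3 ∈ {Bb ZZ, Bb Zz, Bb zz, bb ZZ, bb Zz, bb zz}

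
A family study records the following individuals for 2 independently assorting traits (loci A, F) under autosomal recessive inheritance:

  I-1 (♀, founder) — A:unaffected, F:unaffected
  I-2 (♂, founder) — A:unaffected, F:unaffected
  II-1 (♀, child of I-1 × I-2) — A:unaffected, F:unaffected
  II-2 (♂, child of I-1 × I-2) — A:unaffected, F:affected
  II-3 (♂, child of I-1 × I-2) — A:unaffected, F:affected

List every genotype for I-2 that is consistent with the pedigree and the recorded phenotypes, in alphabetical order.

I-2 ∈ {AA Ff, Aa Ff}

A/I-1 un ·: AA|Aa
A/I-2 un ·: AA|Aa
A/II-1 un I-1×I-2: AA|Aa
A/II-2 un I-1×I-2: AA|Aa
A/II-3 un I-1×I-2: AA|Aa
⇒ A over [I-1,I-2,II-1,II-2,II-3]: 25 consistent
F/I-1 un ·: Ff
F/I-2 un ·: Ff
F/II-1 un I-1×I-2: FF|Ff
F/II-2 aff I-1×I-2: ff
F/II-3 aff I-1×I-2: ff
⇒ F over [I-1,I-2,II-1,II-2,II-3]: 2 consistent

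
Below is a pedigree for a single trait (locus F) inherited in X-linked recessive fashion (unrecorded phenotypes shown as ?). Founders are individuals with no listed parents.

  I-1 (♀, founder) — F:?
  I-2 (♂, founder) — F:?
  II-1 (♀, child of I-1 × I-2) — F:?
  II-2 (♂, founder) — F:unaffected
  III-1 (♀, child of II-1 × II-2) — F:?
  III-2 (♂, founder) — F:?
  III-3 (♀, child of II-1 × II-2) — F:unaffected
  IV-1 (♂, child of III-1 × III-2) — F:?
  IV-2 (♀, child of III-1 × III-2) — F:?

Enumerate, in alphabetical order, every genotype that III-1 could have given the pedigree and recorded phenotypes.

F/I-1 ? ·: X^FX^F|X^FX^f|X^fX^f
F/I-2 ? ·: X^FY|X^fY
F/II-1 ? I-1×I-2: X^FX^F|X^FX^f|X^fX^f
F/II-2 un ·: X^FY
F/III-1 ? II-1×II-2: X^FX^F|X^FX^f
F/III-2 ? ·: X^FY|X^fY
F/III-3 un II-1×II-2: X^FX^F|X^FX^f
F/IV-1 ? III-1×III-2: X^FY|X^fY
F/IV-2 ? III-1×III-2: X^FX^F|X^FX^f|X^fX^f
⇒ F over [I-1,I-2,II-1,II-2,III-1,III-2,III-3,IV-1,IV-2]: 100 consistent

III-1 ∈ {X^FX^F, X^FX^f}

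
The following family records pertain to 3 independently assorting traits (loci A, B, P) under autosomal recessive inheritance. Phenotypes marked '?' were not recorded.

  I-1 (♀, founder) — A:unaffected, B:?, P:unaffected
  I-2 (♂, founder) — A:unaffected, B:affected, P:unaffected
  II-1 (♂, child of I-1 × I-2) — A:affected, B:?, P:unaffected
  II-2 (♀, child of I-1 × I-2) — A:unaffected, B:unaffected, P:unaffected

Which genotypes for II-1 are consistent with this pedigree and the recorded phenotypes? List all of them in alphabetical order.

II-1 ∈ {aa Bb PP, aa Bb Pp, aa bb PP, aa bb Pp}

A/I-1 un ·: Aa
A/I-2 un ·: Aa
A/II-1 aff I-1×I-2: aa
A/II-2 un I-1×I-2: AA|Aa
⇒ A over [I-1,I-2,II-1,II-2]: 2 consistent
B/I-1 ? ·: BB|Bb
B/I-2 aff ·: bb
B/II-1 ? I-1×I-2: Bb|bb
B/II-2 un I-1×I-2: Bb
⇒ B over [I-1,I-2,II-1,II-2]: 3 consistent
P/I-1 un ·: PP|Pp
P/I-2 un ·: PP|Pp
P/II-1 un I-1×I-2: PP|Pp
P/II-2 un I-1×I-2: PP|Pp
⇒ P over [I-1,I-2,II-1,II-2]: 13 consistent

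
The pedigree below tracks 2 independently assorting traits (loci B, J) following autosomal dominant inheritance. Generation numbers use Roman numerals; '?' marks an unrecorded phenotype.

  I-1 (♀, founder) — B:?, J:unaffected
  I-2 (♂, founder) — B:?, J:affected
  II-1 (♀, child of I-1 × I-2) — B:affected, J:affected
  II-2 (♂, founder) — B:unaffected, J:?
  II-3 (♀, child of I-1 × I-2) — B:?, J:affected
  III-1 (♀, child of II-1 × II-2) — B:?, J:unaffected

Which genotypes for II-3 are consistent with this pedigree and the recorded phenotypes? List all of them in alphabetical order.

B/I-1 ? ·: bb|Bb|BB
B/I-2 ? ·: bb|Bb|BB
B/II-1 aff I-1×I-2: Bb|BB
B/II-2 un ·: bb
B/II-3 ? I-1×I-2: bb|Bb|BB
B/III-1 ? II-1×II-2: bb|Bb
⇒ B over [I-1,I-2,II-1,II-2,II-3,III-1]: 34 consistent
J/I-1 un ·: jj
J/I-2 aff ·: Jj|JJ
J/II-1 aff I-1×I-2: Jj
J/II-2 ? ·: jj|Jj
J/II-3 aff I-1×I-2: Jj
J/III-1 un II-1×II-2: jj
⇒ J over [I-1,I-2,II-1,II-2,II-3,III-1]: 4 consistent

II-3 ∈ {BB Jj, Bb Jj, bb Jj}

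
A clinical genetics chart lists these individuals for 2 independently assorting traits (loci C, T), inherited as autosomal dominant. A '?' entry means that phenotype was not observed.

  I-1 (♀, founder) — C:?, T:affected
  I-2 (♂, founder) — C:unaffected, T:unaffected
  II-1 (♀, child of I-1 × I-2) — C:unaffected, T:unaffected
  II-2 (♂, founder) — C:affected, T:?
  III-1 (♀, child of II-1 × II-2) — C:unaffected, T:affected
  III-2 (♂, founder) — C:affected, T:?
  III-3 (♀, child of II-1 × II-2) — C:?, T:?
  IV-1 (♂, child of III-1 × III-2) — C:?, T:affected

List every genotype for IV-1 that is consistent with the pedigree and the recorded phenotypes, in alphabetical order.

IV-1 ∈ {Cc TT, Cc Tt, cc TT, cc Tt}

C/I-1 ? ·: cc|Cc
C/I-2 un ·: cc
C/II-1 un I-1×I-2: cc
C/II-2 aff ·: Cc
C/III-1 un II-1×II-2: cc
C/III-2 aff ·: Cc|CC
C/III-3 ? II-1×II-2: cc|Cc
C/IV-1 ? III-1×III-2: cc|Cc
⇒ C over [I-1,I-2,II-1,II-2,III-1,III-2,III-3,IV-1]: 12 consistent
T/I-1 aff ·: Tt
T/I-2 un ·: tt
T/II-1 un I-1×I-2: tt
T/II-2 ? ·: Tt|TT
T/III-1 aff II-1×II-2: Tt
T/III-2 ? ·: tt|Tt|TT
T/III-3 ? II-1×II-2: tt|Tt
T/IV-1 aff III-1×III-2: Tt|TT
⇒ T over [I-1,I-2,II-1,II-2,III-1,III-2,III-3,IV-1]: 15 consistent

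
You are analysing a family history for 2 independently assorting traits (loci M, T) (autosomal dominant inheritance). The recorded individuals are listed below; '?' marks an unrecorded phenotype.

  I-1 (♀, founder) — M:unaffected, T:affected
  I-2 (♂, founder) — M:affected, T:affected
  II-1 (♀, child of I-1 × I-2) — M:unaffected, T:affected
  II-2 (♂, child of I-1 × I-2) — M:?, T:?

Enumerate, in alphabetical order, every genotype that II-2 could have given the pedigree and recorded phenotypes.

M/I-1 un ·: mm
M/I-2 aff ·: Mm
M/II-1 un I-1×I-2: mm
M/II-2 ? I-1×I-2: mm|Mm
⇒ M over [I-1,I-2,II-1,II-2]: 2 consistent
T/I-1 aff ·: Tt|TT
T/I-2 aff ·: Tt|TT
T/II-1 aff I-1×I-2: Tt|TT
T/II-2 ? I-1×I-2: tt|Tt|TT
⇒ T over [I-1,I-2,II-1,II-2]: 15 consistent

II-2 ∈ {Mm TT, Mm Tt, Mm tt, mm TT, mm Tt, mm tt}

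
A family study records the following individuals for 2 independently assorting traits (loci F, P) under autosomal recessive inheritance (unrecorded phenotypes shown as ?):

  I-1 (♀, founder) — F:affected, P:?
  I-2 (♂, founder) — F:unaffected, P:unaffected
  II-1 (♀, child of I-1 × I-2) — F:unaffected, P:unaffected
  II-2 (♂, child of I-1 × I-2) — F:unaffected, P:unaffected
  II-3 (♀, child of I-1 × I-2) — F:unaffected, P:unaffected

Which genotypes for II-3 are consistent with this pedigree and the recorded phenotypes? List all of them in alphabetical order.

II-3 ∈ {Ff PP, Ff Pp}

F/I-1 aff ·: ff
F/I-2 un ·: FF|Ff
F/II-1 un I-1×I-2: Ff
F/II-2 un I-1×I-2: Ff
F/II-3 un I-1×I-2: Ff
⇒ F over [I-1,I-2,II-1,II-2,II-3]: 2 consistent
P/I-1 ? ·: PP|Pp|pp
P/I-2 un ·: PP|Pp
P/II-1 un I-1×I-2: PP|Pp
P/II-2 un I-1×I-2: PP|Pp
P/II-3 un I-1×I-2: PP|Pp
⇒ P over [I-1,I-2,II-1,II-2,II-3]: 27 consistent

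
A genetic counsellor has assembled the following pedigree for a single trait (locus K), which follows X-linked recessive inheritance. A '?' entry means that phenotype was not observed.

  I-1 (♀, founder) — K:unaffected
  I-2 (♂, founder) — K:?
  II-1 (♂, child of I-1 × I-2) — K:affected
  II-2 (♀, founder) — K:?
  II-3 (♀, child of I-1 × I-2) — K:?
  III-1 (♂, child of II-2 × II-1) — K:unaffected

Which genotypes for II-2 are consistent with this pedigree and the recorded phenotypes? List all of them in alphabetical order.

K/I-1 un ·: X^KX^k
K/I-2 ? ·: X^KY|X^kY
K/II-1 aff I-1×I-2: X^kY
K/II-2 ? ·: X^KX^K|X^KX^k
K/II-3 ? I-1×I-2: X^KX^K|X^KX^k|X^kX^k
K/III-1 un II-2×II-1: X^KY
⇒ K over [I-1,I-2,II-1,II-2,II-3,III-1]: 8 consistent

II-2 ∈ {X^KX^K, X^KX^k}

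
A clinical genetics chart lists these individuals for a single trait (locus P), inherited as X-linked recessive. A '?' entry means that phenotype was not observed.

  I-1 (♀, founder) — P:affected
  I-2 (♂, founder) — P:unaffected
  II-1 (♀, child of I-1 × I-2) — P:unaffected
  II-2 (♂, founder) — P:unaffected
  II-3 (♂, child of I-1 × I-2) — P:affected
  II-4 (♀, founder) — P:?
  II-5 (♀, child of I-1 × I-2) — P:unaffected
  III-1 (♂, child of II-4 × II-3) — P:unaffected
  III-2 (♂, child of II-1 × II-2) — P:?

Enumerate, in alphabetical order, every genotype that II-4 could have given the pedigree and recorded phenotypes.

P/I-1 aff ·: X^pX^p
P/I-2 un ·: X^PY
P/II-1 un I-1×I-2: X^PX^p
P/II-2 un ·: X^PY
P/II-3 aff I-1×I-2: X^pY
P/II-4 ? ·: X^PX^P|X^PX^p
P/II-5 un I-1×I-2: X^PX^p
P/III-1 un II-4×II-3: X^PY
P/III-2 ? II-1×II-2: X^PY|X^pY
⇒ P over [I-1,I-2,II-1,II-2,II-3,II-4,II-5,III-1,III-2]: 4 consistent

II-4 ∈ {X^PX^P, X^PX^p}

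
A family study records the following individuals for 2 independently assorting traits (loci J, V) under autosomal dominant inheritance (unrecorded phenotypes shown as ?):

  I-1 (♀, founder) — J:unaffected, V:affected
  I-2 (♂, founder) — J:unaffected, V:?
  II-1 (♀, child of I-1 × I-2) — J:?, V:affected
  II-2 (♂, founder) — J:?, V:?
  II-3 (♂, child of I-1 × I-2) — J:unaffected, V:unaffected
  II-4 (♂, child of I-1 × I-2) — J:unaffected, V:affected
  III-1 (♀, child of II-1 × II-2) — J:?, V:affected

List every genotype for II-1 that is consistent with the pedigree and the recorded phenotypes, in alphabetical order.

J/I-1 un ·: jj
J/I-2 un ·: jj
J/II-1 ? I-1×I-2: jj
J/II-2 ? ·: jj|Jj|JJ
J/II-3 un I-1×I-2: jj
J/II-4 un I-1×I-2: jj
J/III-1 ? II-1×II-2: jj|Jj
⇒ J over [I-1,I-2,II-1,II-2,II-3,II-4,III-1]: 4 consistent
V/I-1 aff ·: Vv
V/I-2 ? ·: vv|Vv
V/II-1 aff I-1×I-2: Vv|VV
V/II-2 ? ·: vv|Vv|VV
V/II-3 un I-1×I-2: vv
V/II-4 aff I-1×I-2: Vv|VV
V/III-1 aff II-1×II-2: Vv|VV
⇒ V over [I-1,I-2,II-1,II-2,II-3,II-4,III-1]: 23 consistent

II-1 ∈ {jj VV, jj Vv}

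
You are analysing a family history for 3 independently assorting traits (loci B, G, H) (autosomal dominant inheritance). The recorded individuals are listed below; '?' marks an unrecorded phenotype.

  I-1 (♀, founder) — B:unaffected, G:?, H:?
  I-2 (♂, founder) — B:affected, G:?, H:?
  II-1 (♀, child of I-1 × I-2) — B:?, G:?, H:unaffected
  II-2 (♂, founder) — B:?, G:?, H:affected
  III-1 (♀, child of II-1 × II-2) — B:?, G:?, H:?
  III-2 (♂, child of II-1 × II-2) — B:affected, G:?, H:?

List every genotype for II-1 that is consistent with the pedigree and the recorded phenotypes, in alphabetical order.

B/I-1 un ·: bb
B/I-2 aff ·: Bb|BB
B/II-1 ? I-1×I-2: bb|Bb
B/II-2 ? ·: bb|Bb|BB
B/III-1 ? II-1×II-2: bb|Bb|BB
B/III-2 aff II-1×II-2: Bb|BB
⇒ B over [I-1,I-2,II-1,II-2,III-1,III-2]: 27 consistent
G/I-1 ? ·: gg|Gg|GG
G/I-2 ? ·: gg|Gg|GG
G/II-1 ? I-1×I-2: gg|Gg|GG
G/II-2 ? ·: gg|Gg|GG
G/III-1 ? II-1×II-2: gg|Gg|GG
G/III-2 ? II-1×II-2: gg|Gg|GG
⇒ G over [I-1,I-2,II-1,II-2,III-1,III-2]: 167 consistent
H/I-1 ? ·: hh|Hh
H/I-2 ? ·: hh|Hh
H/II-1 un I-1×I-2: hh
H/II-2 aff ·: Hh|HH
H/III-1 ? II-1×II-2: hh|Hh
H/III-2 ? II-1×II-2: hh|Hh
⇒ H over [I-1,I-2,II-1,II-2,III-1,III-2]: 20 consistent

II-1 ∈ {Bb GG hh, Bb Gg hh, Bb gg hh, bb GG hh, bb Gg hh, bb gg hh}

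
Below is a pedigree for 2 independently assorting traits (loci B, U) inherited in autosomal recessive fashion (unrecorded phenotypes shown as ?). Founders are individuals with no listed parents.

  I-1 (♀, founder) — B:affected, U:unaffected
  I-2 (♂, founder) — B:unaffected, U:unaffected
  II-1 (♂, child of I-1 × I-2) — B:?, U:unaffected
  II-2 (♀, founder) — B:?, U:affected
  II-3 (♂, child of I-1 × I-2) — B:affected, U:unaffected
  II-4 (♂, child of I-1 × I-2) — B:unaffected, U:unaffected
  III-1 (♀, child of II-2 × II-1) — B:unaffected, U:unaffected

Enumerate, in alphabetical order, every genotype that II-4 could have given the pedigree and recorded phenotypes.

II-4 ∈ {Bb UU, Bb Uu}

B/I-1 aff ·: bb
B/I-2 un ·: Bb
B/II-1 ? I-1×I-2: Bb|bb
B/II-2 ? ·: BB|Bb|bb
B/II-3 aff I-1×I-2: bb
B/II-4 un I-1×I-2: Bb
B/III-1 un II-2×II-1: BB|Bb
⇒ B over [I-1,I-2,II-1,II-2,II-3,II-4,III-1]: 7 consistent
U/I-1 un ·: UU|Uu
U/I-2 un ·: UU|Uu
U/II-1 un I-1×I-2: UU|Uu
U/II-2 aff ·: uu
U/II-3 un I-1×I-2: UU|Uu
U/II-4 un I-1×I-2: UU|Uu
U/III-1 un II-2×II-1: Uu
⇒ U over [I-1,I-2,II-1,II-2,II-3,II-4,III-1]: 25 consistent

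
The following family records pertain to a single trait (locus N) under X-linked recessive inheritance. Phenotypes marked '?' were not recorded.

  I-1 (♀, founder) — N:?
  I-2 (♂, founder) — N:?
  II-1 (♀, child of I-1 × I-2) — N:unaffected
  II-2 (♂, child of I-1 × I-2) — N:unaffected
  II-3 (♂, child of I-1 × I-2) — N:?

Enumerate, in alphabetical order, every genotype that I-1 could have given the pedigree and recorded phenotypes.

N/I-1 ? ·: X^NX^N|X^NX^n
N/I-2 ? ·: X^NY|X^nY
N/II-1 un I-1×I-2: X^NX^N|X^NX^n
N/II-2 un I-1×I-2: X^NY
N/II-3 ? I-1×I-2: X^NY|X^nY
⇒ N over [I-1,I-2,II-1,II-2,II-3]: 8 consistent

I-1 ∈ {X^NX^N, X^NX^n}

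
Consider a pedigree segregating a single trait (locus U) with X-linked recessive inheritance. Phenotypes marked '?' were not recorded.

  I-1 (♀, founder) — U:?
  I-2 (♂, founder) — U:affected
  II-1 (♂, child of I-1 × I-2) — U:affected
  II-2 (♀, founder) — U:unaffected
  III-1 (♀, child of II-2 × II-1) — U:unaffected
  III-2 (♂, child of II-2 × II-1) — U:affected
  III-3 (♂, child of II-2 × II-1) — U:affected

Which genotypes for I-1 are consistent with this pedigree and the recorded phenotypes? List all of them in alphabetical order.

U/I-1 ? ·: X^UX^u|X^uX^u
U/I-2 aff ·: X^uY
U/II-1 aff I-1×I-2: X^uY
U/II-2 un ·: X^UX^u
U/III-1 un II-2×II-1: X^UX^u
U/III-2 aff II-2×II-1: X^uY
U/III-3 aff II-2×II-1: X^uY
⇒ U over [I-1,I-2,II-1,II-2,III-1,III-2,III-3]: 2 consistent

I-1 ∈ {X^UX^u, X^uX^u}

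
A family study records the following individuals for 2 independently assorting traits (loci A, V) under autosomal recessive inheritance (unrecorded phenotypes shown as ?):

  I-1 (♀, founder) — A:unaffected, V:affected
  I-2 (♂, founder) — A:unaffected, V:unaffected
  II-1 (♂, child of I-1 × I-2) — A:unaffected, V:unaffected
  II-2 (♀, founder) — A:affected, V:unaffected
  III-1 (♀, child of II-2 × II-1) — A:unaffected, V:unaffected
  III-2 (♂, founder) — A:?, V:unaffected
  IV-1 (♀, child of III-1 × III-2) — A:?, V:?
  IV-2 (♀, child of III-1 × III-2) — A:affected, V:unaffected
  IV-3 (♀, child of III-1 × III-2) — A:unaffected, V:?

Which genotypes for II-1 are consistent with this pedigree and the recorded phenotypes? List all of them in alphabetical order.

A/I-1 un ·: AA|Aa
A/I-2 un ·: AA|Aa
A/II-1 un I-1×I-2: AA|Aa
A/II-2 aff ·: aa
A/III-1 un II-2×II-1: Aa
A/III-2 ? ·: Aa|aa
A/IV-1 ? III-1×III-2: AA|Aa|aa
A/IV-2 aff III-1×III-2: aa
A/IV-3 un III-1×III-2: AA|Aa
⇒ A over [I-1,I-2,II-1,II-2,III-1,III-2,IV-1,IV-2,IV-3]: 56 consistent
V/I-1 aff ·: vv
V/I-2 un ·: VV|Vv
V/II-1 un I-1×I-2: Vv
V/II-2 un ·: VV|Vv
V/III-1 un II-2×II-1: VV|Vv
V/III-2 un ·: VV|Vv
V/IV-1 ? III-1×III-2: VV|Vv|vv
V/IV-2 un III-1×III-2: VV|Vv
V/IV-3 ? III-1×III-2: VV|Vv|vv
⇒ V over [I-1,I-2,II-1,II-2,III-1,III-2,IV-1,IV-2,IV-3]: 140 consistent

II-1 ∈ {AA Vv, Aa Vv}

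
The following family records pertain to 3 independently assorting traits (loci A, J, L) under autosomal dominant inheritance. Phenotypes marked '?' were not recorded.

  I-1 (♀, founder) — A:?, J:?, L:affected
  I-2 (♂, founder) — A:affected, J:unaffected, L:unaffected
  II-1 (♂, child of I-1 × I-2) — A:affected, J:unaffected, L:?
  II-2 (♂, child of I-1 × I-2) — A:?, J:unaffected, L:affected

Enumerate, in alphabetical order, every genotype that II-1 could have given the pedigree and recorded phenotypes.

A/I-1 ? ·: aa|Aa|AA
A/I-2 aff ·: Aa|AA
A/II-1 aff I-1×I-2: Aa|AA
A/II-2 ? I-1×I-2: aa|Aa|AA
⇒ A over [I-1,I-2,II-1,II-2]: 18 consistent
J/I-1 ? ·: jj|Jj
J/I-2 un ·: jj
J/II-1 un I-1×I-2: jj
J/II-2 un I-1×I-2: jj
⇒ J over [I-1,I-2,II-1,II-2]: 2 consistent
L/I-1 aff ·: Ll|LL
L/I-2 un ·: ll
L/II-1 ? I-1×I-2: ll|Ll
L/II-2 aff I-1×I-2: Ll
⇒ L over [I-1,I-2,II-1,II-2]: 3 consistent

II-1 ∈ {AA jj Ll, AA jj ll, Aa jj Ll, Aa jj ll}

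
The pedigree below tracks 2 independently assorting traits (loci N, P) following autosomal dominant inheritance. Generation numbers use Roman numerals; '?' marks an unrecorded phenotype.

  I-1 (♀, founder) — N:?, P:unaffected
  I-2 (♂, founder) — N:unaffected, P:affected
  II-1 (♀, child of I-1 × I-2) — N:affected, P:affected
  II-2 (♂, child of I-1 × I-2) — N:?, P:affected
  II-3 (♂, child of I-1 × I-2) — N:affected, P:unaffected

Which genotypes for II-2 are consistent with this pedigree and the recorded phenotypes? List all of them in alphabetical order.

II-2 ∈ {Nn Pp, nn Pp}

N/I-1 ? ·: Nn|NN
N/I-2 un ·: nn
N/II-1 aff I-1×I-2: Nn
N/II-2 ? I-1×I-2: nn|Nn
N/II-3 aff I-1×I-2: Nn
⇒ N over [I-1,I-2,II-1,II-2,II-3]: 3 consistent
P/I-1 un ·: pp
P/I-2 aff ·: Pp
P/II-1 aff I-1×I-2: Pp
P/II-2 aff I-1×I-2: Pp
P/II-3 un I-1×I-2: pp
⇒ P over [I-1,I-2,II-1,II-2,II-3]: 1 consistent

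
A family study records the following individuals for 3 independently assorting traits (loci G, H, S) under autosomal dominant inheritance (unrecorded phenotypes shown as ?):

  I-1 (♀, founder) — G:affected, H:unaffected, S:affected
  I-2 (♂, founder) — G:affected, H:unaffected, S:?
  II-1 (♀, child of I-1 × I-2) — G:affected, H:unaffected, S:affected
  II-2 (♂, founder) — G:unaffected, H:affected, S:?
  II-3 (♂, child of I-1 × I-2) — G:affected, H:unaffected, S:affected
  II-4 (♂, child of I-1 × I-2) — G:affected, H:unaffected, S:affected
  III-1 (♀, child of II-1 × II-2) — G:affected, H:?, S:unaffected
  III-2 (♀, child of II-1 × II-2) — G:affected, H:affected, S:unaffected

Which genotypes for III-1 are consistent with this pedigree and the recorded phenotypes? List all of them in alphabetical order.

G/I-1 aff ·: Gg|GG
G/I-2 aff ·: Gg|GG
G/II-1 aff I-1×I-2: Gg|GG
G/II-2 un ·: gg
G/II-3 aff I-1×I-2: Gg|GG
G/II-4 aff I-1×I-2: Gg|GG
G/III-1 aff II-1×II-2: Gg
G/III-2 aff II-1×II-2: Gg
⇒ G over [I-1,I-2,II-1,II-2,II-3,II-4,III-1,III-2]: 25 consistent
H/I-1 un ·: hh
H/I-2 un ·: hh
H/II-1 un I-1×I-2: hh
H/II-2 aff ·: Hh|HH
H/II-3 un I-1×I-2: hh
H/II-4 un I-1×I-2: hh
H/III-1 ? II-1×II-2: hh|Hh
H/III-2 aff II-1×II-2: Hh
⇒ H over [I-1,I-2,II-1,II-2,II-3,II-4,III-1,III-2]: 3 consistent
S/I-1 aff ·: Ss|SS
S/I-2 ? ·: ss|Ss|SS
S/II-1 aff I-1×I-2: Ss
S/II-2 ? ·: ss|Ss
S/II-3 aff I-1×I-2: Ss|SS
S/II-4 aff I-1×I-2: Ss|SS
S/III-1 un II-1×II-2: ss
S/III-2 un II-1×II-2: ss
⇒ S over [I-1,I-2,II-1,II-2,II-3,II-4,III-1,III-2]: 28 consistent

III-1 ∈ {Gg Hh ss, Gg hh ss}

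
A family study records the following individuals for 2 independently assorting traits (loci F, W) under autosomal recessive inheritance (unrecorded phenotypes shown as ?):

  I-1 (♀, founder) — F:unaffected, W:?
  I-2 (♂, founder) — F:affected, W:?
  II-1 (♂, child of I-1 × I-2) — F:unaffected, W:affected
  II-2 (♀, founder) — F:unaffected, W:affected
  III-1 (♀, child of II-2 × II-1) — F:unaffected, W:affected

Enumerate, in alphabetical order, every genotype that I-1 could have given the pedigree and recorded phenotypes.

F/I-1 un ·: FF|Ff
F/I-2 aff ·: ff
F/II-1 un I-1×I-2: Ff
F/II-2 un ·: FF|Ff
F/III-1 un II-2×II-1: FF|Ff
⇒ F over [I-1,I-2,II-1,II-2,III-1]: 8 consistent
W/I-1 ? ·: Ww|ww
W/I-2 ? ·: Ww|ww
W/II-1 aff I-1×I-2: ww
W/II-2 aff ·: ww
W/III-1 aff II-2×II-1: ww
⇒ W over [I-1,I-2,II-1,II-2,III-1]: 4 consistent

I-1 ∈ {FF Ww, FF ww, Ff Ww, Ff ww}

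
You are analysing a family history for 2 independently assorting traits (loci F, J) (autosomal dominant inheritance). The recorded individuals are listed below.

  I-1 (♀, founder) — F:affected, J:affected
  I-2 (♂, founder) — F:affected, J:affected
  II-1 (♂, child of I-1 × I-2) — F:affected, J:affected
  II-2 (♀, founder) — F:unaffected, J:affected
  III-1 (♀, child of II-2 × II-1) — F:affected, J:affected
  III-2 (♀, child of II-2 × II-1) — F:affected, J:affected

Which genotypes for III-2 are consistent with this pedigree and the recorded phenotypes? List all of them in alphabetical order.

III-2 ∈ {Ff JJ, Ff Jj}

F/I-1 aff ·: Ff|FF
F/I-2 aff ·: Ff|FF
F/II-1 aff I-1×I-2: Ff|FF
F/II-2 un ·: ff
F/III-1 aff II-2×II-1: Ff
F/III-2 aff II-2×II-1: Ff
⇒ F over [I-1,I-2,II-1,II-2,III-1,III-2]: 7 consistent
J/I-1 aff ·: Jj|JJ
J/I-2 aff ·: Jj|JJ
J/II-1 aff I-1×I-2: Jj|JJ
J/II-2 aff ·: Jj|JJ
J/III-1 aff II-2×II-1: Jj|JJ
J/III-2 aff II-2×II-1: Jj|JJ
⇒ J over [I-1,I-2,II-1,II-2,III-1,III-2]: 44 consistent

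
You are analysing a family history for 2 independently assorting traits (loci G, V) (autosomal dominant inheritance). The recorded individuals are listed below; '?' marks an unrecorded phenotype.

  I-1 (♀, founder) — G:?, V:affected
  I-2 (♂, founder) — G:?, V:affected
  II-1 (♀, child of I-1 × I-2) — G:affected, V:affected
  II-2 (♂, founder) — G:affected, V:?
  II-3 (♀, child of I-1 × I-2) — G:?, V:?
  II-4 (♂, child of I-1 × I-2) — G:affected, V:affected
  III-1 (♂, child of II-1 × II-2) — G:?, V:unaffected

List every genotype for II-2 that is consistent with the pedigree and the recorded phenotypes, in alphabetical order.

II-2 ∈ {GG Vv, GG vv, Gg Vv, Gg vv}

G/I-1 ? ·: gg|Gg|GG
G/I-2 ? ·: gg|Gg|GG
G/II-1 aff I-1×I-2: Gg|GG
G/II-2 aff ·: Gg|GG
G/II-3 ? I-1×I-2: gg|Gg|GG
G/II-4 aff I-1×I-2: Gg|GG
G/III-1 ? II-1×II-2: gg|Gg|GG
⇒ G over [I-1,I-2,II-1,II-2,II-3,II-4,III-1]: 145 consistent
V/I-1 aff ·: Vv|VV
V/I-2 aff ·: Vv|VV
V/II-1 aff I-1×I-2: Vv
V/II-2 ? ·: vv|Vv
V/II-3 ? I-1×I-2: vv|Vv|VV
V/II-4 aff I-1×I-2: Vv|VV
V/III-1 un II-1×II-2: vv
⇒ V over [I-1,I-2,II-1,II-2,II-3,II-4,III-1]: 28 consistent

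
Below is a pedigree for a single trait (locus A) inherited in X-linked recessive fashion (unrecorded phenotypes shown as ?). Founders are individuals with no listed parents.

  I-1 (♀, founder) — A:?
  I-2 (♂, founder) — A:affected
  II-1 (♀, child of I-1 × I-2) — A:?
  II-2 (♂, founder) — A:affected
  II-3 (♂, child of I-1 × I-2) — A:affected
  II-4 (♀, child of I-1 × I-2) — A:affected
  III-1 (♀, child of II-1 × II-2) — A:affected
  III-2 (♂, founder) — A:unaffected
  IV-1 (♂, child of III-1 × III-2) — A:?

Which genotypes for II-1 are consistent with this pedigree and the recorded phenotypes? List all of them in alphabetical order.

II-1 ∈ {X^AX^a, X^aX^a}

A/I-1 ? ·: X^AX^a|X^aX^a
A/I-2 aff ·: X^aY
A/II-1 ? I-1×I-2: X^AX^a|X^aX^a
A/II-2 aff ·: X^aY
A/II-3 aff I-1×I-2: X^aY
A/II-4 aff I-1×I-2: X^aX^a
A/III-1 aff II-1×II-2: X^aX^a
A/III-2 un ·: X^AY
A/IV-1 ? III-1×III-2: X^aY
⇒ A over [I-1,I-2,II-1,II-2,II-3,II-4,III-1,III-2,IV-1]: 3 consistent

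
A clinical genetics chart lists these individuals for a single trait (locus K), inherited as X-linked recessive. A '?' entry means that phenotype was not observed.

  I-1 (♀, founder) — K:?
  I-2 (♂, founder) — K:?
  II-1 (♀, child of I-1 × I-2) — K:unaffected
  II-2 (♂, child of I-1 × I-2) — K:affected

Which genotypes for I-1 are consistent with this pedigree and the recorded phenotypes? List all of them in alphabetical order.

K/I-1 ? ·: X^KX^k|X^kX^k
K/I-2 ? ·: X^KY|X^kY
K/II-1 un I-1×I-2: X^KX^K|X^KX^k
K/II-2 aff I-1×I-2: X^kY
⇒ K over [I-1,I-2,II-1,II-2]: 4 consistent

I-1 ∈ {X^KX^k, X^kX^k}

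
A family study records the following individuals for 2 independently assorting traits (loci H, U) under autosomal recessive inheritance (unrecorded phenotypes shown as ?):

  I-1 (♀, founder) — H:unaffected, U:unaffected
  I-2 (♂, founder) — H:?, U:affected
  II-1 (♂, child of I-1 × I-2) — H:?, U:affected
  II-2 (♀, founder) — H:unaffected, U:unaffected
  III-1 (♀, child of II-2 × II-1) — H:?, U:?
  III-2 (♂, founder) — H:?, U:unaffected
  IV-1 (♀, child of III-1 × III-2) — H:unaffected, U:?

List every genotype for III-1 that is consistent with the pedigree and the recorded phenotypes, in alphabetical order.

III-1 ∈ {HH Uu, HH uu, Hh Uu, Hh uu, hh Uu, hh uu}

H/I-1 un ·: HH|Hh
H/I-2 ? ·: HH|Hh|hh
H/II-1 ? I-1×I-2: HH|Hh|hh
H/II-2 un ·: HH|Hh
H/III-1 ? II-2×II-1: HH|Hh|hh
H/III-2 ? ·: HH|Hh|hh
H/IV-1 un III-1×III-2: HH|Hh
⇒ H over [I-1,I-2,II-1,II-2,III-1,III-2,IV-1]: 176 consistent
U/I-1 un ·: Uu
U/I-2 aff ·: uu
U/II-1 aff I-1×I-2: uu
U/II-2 un ·: UU|Uu
U/III-1 ? II-2×II-1: Uu|uu
U/III-2 un ·: UU|Uu
U/IV-1 ? III-1×III-2: UU|Uu|uu
⇒ U over [I-1,I-2,II-1,II-2,III-1,III-2,IV-1]: 13 consistent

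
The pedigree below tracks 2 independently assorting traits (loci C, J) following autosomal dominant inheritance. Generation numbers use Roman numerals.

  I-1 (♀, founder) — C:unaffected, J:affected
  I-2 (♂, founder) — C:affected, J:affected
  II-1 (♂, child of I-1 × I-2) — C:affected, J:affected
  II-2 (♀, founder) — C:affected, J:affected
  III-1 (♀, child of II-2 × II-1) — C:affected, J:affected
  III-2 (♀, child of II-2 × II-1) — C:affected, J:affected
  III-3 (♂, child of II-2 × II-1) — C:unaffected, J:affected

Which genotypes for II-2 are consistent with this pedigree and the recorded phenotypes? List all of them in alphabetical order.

C/I-1 un ·: cc
C/I-2 aff ·: Cc|CC
C/II-1 aff I-1×I-2: Cc
C/II-2 aff ·: Cc
C/III-1 aff II-2×II-1: Cc|CC
C/III-2 aff II-2×II-1: Cc|CC
C/III-3 un II-2×II-1: cc
⇒ C over [I-1,I-2,II-1,II-2,III-1,III-2,III-3]: 8 consistent
J/I-1 aff ·: Jj|JJ
J/I-2 aff ·: Jj|JJ
J/II-1 aff I-1×I-2: Jj|JJ
J/II-2 aff ·: Jj|JJ
J/III-1 aff II-2×II-1: Jj|JJ
J/III-2 aff II-2×II-1: Jj|JJ
J/III-3 aff II-2×II-1: Jj|JJ
⇒ J over [I-1,I-2,II-1,II-2,III-1,III-2,III-3]: 84 consistent

II-2 ∈ {Cc JJ, Cc Jj}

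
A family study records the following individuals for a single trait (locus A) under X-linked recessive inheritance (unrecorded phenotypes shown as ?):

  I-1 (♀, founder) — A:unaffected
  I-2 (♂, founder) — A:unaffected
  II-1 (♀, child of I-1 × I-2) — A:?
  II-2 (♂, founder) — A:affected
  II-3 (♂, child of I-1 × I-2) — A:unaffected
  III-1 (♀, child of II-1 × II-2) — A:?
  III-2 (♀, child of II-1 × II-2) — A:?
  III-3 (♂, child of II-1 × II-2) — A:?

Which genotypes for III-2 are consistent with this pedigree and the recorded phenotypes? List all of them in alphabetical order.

A/I-1 un ·: X^AX^A|X^AX^a
A/I-2 un ·: X^AY
A/II-1 ? I-1×I-2: X^AX^A|X^AX^a
A/II-2 aff ·: X^aY
A/II-3 un I-1×I-2: X^AY
A/III-1 ? II-1×II-2: X^AX^a|X^aX^a
A/III-2 ? II-1×II-2: X^AX^a|X^aX^a
A/III-3 ? II-1×II-2: X^AY|X^aY
⇒ A over [I-1,I-2,II-1,II-2,II-3,III-1,III-2,III-3]: 10 consistent

III-2 ∈ {X^AX^a, X^aX^a}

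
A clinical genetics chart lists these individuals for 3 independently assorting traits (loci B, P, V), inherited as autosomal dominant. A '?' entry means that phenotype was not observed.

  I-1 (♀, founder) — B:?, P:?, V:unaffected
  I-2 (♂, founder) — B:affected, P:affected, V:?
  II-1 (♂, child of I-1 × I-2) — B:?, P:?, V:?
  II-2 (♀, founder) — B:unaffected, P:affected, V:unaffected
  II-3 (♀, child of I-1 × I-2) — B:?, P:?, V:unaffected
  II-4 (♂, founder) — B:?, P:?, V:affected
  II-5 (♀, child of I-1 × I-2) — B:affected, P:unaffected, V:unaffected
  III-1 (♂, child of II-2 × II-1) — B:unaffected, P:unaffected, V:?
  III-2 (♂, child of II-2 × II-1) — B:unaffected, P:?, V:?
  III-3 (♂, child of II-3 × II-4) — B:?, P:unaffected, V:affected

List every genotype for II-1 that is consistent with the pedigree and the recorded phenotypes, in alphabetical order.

B/I-1 ? ·: bb|Bb|BB
B/I-2 aff ·: Bb|BB
B/II-1 ? I-1×I-2: bb|Bb
B/II-2 un ·: bb
B/II-3 ? I-1×I-2: bb|Bb|BB
B/II-4 ? ·: bb|Bb|BB
B/II-5 aff I-1×I-2: Bb|BB
B/III-1 un II-2×II-1: bb
B/III-2 un II-2×II-1: bb
B/III-3 ? II-3×II-4: bb|Bb|BB
⇒ B over [I-1,I-2,II-1,II-2,II-3,II-4,II-5,III-1,III-2,III-3]: 133 consistent
P/I-1 ? ·: pp|Pp
P/I-2 aff ·: Pp
P/II-1 ? I-1×I-2: pp|Pp
P/II-2 aff ·: Pp
P/II-3 ? I-1×I-2: pp|Pp
P/II-4 ? ·: pp|Pp
P/II-5 un I-1×I-2: pp
P/III-1 un II-2×II-1: pp
P/III-2 ? II-2×II-1: pp|Pp|PP
P/III-3 un II-3×II-4: pp
⇒ P over [I-1,I-2,II-1,II-2,II-3,II-4,II-5,III-1,III-2,III-3]: 40 consistent
V/I-1 un ·: vv
V/I-2 ? ·: vv|Vv
V/II-1 ? I-1×I-2: vv|Vv
V/II-2 un ·: vv
V/II-3 un I-1×I-2: vv
V/II-4 aff ·: Vv|VV
V/II-5 un I-1×I-2: vv
V/III-1 ? II-2×II-1: vv|Vv
V/III-2 ? II-2×II-1: vv|Vv
V/III-3 aff II-3×II-4: Vv
⇒ V over [I-1,I-2,II-1,II-2,II-3,II-4,II-5,III-1,III-2,III-3]: 12 consistent

II-1 ∈ {Bb Pp Vv, Bb Pp vv, Bb pp Vv, Bb pp vv, bb Pp Vv, bb Pp vv, bb pp Vv, bb pp vv}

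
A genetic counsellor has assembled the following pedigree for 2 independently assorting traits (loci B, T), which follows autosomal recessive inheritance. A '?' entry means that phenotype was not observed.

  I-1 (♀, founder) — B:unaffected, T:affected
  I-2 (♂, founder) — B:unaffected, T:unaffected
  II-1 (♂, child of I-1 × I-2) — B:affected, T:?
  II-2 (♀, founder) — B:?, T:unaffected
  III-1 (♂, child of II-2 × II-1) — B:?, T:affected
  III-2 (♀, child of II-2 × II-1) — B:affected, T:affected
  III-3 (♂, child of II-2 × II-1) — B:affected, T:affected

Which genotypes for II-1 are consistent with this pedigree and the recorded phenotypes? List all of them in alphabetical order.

II-1 ∈ {bb Tt, bb tt}

B/I-1 un ·: Bb
B/I-2 un ·: Bb
B/II-1 aff I-1×I-2: bb
B/II-2 ? ·: Bb|bb
B/III-1 ? II-2×II-1: Bb|bb
B/III-2 aff II-2×II-1: bb
B/III-3 aff II-2×II-1: bb
⇒ B over [I-1,I-2,II-1,II-2,III-1,III-2,III-3]: 3 consistent
T/I-1 aff ·: tt
T/I-2 un ·: TT|Tt
T/II-1 ? I-1×I-2: Tt|tt
T/II-2 un ·: Tt
T/III-1 aff II-2×II-1: tt
T/III-2 aff II-2×II-1: tt
T/III-3 aff II-2×II-1: tt
⇒ T over [I-1,I-2,II-1,II-2,III-1,III-2,III-3]: 3 consistent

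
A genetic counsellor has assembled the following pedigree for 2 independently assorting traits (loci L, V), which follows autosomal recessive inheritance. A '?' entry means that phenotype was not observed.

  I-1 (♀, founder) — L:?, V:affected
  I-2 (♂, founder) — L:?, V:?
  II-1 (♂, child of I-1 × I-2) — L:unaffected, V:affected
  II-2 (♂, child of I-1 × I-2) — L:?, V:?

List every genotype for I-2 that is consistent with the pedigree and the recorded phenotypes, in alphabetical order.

L/I-1 ? ·: LL|Ll|ll
L/I-2 ? ·: LL|Ll|ll
L/II-1 un I-1×I-2: LL|Ll
L/II-2 ? I-1×I-2: LL|Ll|ll
⇒ L over [I-1,I-2,II-1,II-2]: 21 consistent
V/I-1 aff ·: vv
V/I-2 ? ·: Vv|vv
V/II-1 aff I-1×I-2: vv
V/II-2 ? I-1×I-2: Vv|vv
⇒ V over [I-1,I-2,II-1,II-2]: 3 consistent

I-2 ∈ {LL Vv, LL vv, Ll Vv, Ll vv, ll Vv, ll vv}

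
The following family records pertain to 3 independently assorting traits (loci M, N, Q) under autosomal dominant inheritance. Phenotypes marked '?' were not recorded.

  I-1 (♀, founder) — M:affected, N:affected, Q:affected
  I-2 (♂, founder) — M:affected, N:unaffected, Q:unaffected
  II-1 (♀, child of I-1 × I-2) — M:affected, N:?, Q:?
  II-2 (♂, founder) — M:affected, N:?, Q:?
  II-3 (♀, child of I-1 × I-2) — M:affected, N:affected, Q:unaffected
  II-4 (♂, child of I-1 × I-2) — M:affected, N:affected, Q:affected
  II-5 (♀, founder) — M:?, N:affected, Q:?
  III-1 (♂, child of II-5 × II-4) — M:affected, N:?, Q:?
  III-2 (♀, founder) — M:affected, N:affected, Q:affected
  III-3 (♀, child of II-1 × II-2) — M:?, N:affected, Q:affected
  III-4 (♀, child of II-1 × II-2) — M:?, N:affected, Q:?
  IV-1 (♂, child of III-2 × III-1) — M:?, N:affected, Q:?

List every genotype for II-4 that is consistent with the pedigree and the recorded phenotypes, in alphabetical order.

II-4 ∈ {MM Nn Qq, Mm Nn Qq}

M/I-1 aff ·: Mm|MM
M/I-2 aff ·: Mm|MM
M/II-1 aff I-1×I-2: Mm|MM
M/II-2 aff ·: Mm|MM
M/II-3 aff I-1×I-2: Mm|MM
M/II-4 aff I-1×I-2: Mm|MM
M/II-5 ? ·: mm|Mm|MM
M/III-1 aff II-5×II-4: Mm|MM
M/III-2 aff ·: Mm|MM
M/III-3 ? II-1×II-2: mm|Mm|MM
M/III-4 ? II-1×II-2: mm|Mm|MM
M/IV-1 ? III-2×III-1: mm|Mm|MM
⇒ M over [I-1,I-2,II-1,II-2,II-3,II-4,II-5,III-1,III-2,III-3,III-4,IV-1]: 4076 consistent
N/I-1 aff ·: Nn|NN
N/I-2 un ·: nn
N/II-1 ? I-1×I-2: nn|Nn
N/II-2 ? ·: nn|Nn|NN
N/II-3 aff I-1×I-2: Nn
N/II-4 aff I-1×I-2: Nn
N/II-5 aff ·: Nn|NN
N/III-1 ? II-5×II-4: nn|Nn|NN
N/III-2 aff ·: Nn|NN
N/III-3 aff II-1×II-2: Nn|NN
N/III-4 aff II-1×II-2: Nn|NN
N/IV-1 aff III-2×III-1: Nn|NN
⇒ N over [I-1,I-2,II-1,II-2,II-3,II-4,II-5,III-1,III-2,III-3,III-4,IV-1]: 320 consistent
Q/I-1 aff ·: Qq
Q/I-2 un ·: qq
Q/II-1 ? I-1×I-2: qq|Qq
Q/II-2 ? ·: qq|Qq|QQ
Q/II-3 un I-1×I-2: qq
Q/II-4 aff I-1×I-2: Qq
Q/II-5 ? ·: qq|Qq|QQ
Q/III-1 ? II-5×II-4: qq|Qq|QQ
Q/III-2 aff ·: Qq|QQ
Q/III-3 aff II-1×II-2: Qq|QQ
Q/III-4 ? II-1×II-2: qq|Qq|QQ
Q/IV-1 ? III-2×III-1: qq|Qq|QQ
⇒ Q over [I-1,I-2,II-1,II-2,II-3,II-4,II-5,III-1,III-2,III-3,III-4,IV-1]: 405 consistent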